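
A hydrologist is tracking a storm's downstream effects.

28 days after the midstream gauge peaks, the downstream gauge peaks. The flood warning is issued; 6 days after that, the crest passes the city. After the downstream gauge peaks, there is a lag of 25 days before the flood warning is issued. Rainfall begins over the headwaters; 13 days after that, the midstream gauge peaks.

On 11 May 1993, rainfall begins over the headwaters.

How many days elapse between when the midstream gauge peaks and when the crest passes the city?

59 days

Causal path: the midstream gauge peaks → the downstream gauge peaks → the flood warning is issued → the crest passes the city.
Total delay along the path: 28 + 25 + 6 = 59 days.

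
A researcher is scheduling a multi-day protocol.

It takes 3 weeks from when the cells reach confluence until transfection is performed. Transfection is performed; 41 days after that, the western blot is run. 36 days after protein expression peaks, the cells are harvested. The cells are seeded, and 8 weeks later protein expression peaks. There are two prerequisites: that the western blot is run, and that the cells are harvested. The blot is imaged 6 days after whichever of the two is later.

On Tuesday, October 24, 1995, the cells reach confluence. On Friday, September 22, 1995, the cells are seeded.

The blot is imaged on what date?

Sunday, December 31, 1995

The cells reach confluence: Oct 24, 1995.
Transfection is performed: Oct 24, 1995 + 3 weeks = Nov 14, 1995.
The western blot is run: Nov 14, 1995 + 41 days = Dec 25, 1995.
The cells are seeded: Sep 22, 1995.
Protein expression peaks: Sep 22, 1995 + 8 weeks = Nov 17, 1995.
The cells are harvested: Nov 17, 1995 + 36 days = Dec 23, 1995.
Both prerequisites met — the western blot is run (Dec 25, 1995), the cells are harvested (Dec 23, 1995); the later is Dec 25, 1995.
The blot is imaged: Dec 25, 1995 + 6 days = Dec 31, 1995.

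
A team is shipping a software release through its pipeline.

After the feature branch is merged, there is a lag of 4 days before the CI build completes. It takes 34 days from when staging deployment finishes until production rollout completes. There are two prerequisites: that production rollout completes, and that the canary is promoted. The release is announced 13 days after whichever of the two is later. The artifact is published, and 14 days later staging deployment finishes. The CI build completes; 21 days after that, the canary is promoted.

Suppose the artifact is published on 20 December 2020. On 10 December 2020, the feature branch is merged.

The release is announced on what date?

19 February 2021

The artifact is published: Dec 20, 2020.
Staging deployment finishes: Dec 20, 2020 + 14 days = Jan 3, 2021.
Production rollout completes: Jan 3, 2021 + 34 days = Feb 6, 2021.
The feature branch is merged: Dec 10, 2020.
The CI build completes: Dec 10, 2020 + 4 days = Dec 14, 2020.
The canary is promoted: Dec 14, 2020 + 21 days = Jan 4, 2021.
Both prerequisites met — production rollout completes (Feb 6, 2021), the canary is promoted (Jan 4, 2021); the later is Feb 6, 2021.
The release is announced: Feb 6, 2021 + 13 days = Feb 19, 2021.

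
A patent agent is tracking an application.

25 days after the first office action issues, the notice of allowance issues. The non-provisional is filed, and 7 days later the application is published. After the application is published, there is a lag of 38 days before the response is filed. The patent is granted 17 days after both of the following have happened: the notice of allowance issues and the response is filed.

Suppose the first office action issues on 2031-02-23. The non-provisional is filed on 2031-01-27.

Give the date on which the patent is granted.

2031-04-06

The first office action issues: Feb 23, 2031.
The notice of allowance issues: Feb 23, 2031 + 25 days = Mar 20, 2031.
The non-provisional is filed: Jan 27, 2031.
The application is published: Jan 27, 2031 + 7 days = Feb 3, 2031.
The response is filed: Feb 3, 2031 + 38 days = Mar 13, 2031.
Both prerequisites met — the notice of allowance issues (Mar 20, 2031), the response is filed (Mar 13, 2031); the later is Mar 20, 2031.
The patent is granted: Mar 20, 2031 + 17 days = Apr 6, 2031.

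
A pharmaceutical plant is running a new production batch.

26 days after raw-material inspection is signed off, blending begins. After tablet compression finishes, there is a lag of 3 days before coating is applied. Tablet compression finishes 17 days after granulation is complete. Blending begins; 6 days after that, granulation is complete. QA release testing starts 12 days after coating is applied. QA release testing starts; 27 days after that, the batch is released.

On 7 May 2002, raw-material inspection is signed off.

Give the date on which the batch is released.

6 August 2002

Raw-material inspection is signed off: May 7, 2002.
Blending begins: May 7, 2002 + 26 days = Jun 2, 2002.
Granulation is complete: Jun 2, 2002 + 6 days = Jun 8, 2002.
Tablet compression finishes: Jun 8, 2002 + 17 days = Jun 25, 2002.
Coating is applied: Jun 25, 2002 + 3 days = Jun 28, 2002.
QA release testing starts: Jun 28, 2002 + 12 days = Jul 10, 2002.
The batch is released: Jul 10, 2002 + 27 days = Aug 6, 2002.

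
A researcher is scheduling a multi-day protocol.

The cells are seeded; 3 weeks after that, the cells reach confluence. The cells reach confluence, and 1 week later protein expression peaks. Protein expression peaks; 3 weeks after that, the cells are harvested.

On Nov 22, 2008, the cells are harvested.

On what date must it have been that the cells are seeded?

The cells are harvested: Nov 22, 2008.
Protein expression peaks: Nov 22, 2008 − 3 weeks = Nov 1, 2008.
The cells reach confluence: Nov 1, 2008 − 1 week = Oct 25, 2008.
The cells are seeded: Oct 25, 2008 − 3 weeks = Oct 4, 2008.

Oct 4, 2008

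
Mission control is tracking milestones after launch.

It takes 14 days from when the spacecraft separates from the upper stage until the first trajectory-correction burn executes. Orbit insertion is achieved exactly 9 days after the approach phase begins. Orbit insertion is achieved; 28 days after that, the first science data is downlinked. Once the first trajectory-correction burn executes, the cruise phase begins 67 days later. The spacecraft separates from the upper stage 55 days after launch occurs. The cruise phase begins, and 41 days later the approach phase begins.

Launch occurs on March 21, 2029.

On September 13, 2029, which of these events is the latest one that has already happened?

Launch occurs: Mar 21, 2029.
The spacecraft separates from the upper stage: Mar 21, 2029 + 55 days = May 15, 2029.
The first trajectory-correction burn executes: May 15, 2029 + 14 days = May 29, 2029.
The cruise phase begins: May 29, 2029 + 67 days = Aug 4, 2029.
The approach phase begins: Aug 4, 2029 + 41 days = Sep 14, 2029.
Orbit insertion is achieved: Sep 14, 2029 + 9 days = Sep 23, 2029.
The first science data is downlinked: Sep 23, 2029 + 28 days = Oct 21, 2029.
Sep 13, 2029 falls between when the cruise phase begins (Aug 4, 2029) and when the approach phase begins (Sep 14, 2029).

The cruise phase begins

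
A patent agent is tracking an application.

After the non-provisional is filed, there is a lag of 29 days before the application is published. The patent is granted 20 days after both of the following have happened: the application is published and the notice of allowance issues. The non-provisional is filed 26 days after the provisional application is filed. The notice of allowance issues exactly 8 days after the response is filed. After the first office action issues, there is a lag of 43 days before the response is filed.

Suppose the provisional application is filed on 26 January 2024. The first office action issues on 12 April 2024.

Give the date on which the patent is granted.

22 June 2024

The provisional application is filed: Jan 26, 2024.
The non-provisional is filed: Jan 26, 2024 + 26 days = Feb 21, 2024.
The application is published: Feb 21, 2024 + 29 days = Mar 21, 2024.
The first office action issues: Apr 12, 2024.
The response is filed: Apr 12, 2024 + 43 days = May 25, 2024.
The notice of allowance issues: May 25, 2024 + 8 days = Jun 2, 2024.
Both prerequisites met — the application is published (Mar 21, 2024), the notice of allowance issues (Jun 2, 2024); the later is Jun 2, 2024.
The patent is granted: Jun 2, 2024 + 20 days = Jun 22, 2024.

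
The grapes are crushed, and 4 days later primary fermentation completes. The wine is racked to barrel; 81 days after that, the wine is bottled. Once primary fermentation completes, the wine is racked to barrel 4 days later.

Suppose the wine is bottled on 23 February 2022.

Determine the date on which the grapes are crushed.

The wine is bottled: Feb 23, 2022.
The wine is racked to barrel: Feb 23, 2022 − 81 days = Dec 4, 2021.
Primary fermentation completes: Dec 4, 2021 − 4 days = Nov 30, 2021.
The grapes are crushed: Nov 30, 2021 − 4 days = Nov 26, 2021.

26 November 2021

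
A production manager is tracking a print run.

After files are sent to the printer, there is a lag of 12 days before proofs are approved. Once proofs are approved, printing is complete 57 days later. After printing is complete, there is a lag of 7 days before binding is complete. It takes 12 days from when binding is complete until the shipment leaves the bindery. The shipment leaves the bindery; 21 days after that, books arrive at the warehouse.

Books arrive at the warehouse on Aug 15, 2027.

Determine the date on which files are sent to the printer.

Books arrive at the warehouse: Aug 15, 2027.
The shipment leaves the bindery: Aug 15, 2027 − 21 days = Jul 25, 2027.
Binding is complete: Jul 25, 2027 − 12 days = Jul 13, 2027.
Printing is complete: Jul 13, 2027 − 7 days = Jul 6, 2027.
Proofs are approved: Jul 6, 2027 − 57 days = May 10, 2027.
Files are sent to the printer: May 10, 2027 − 12 days = Apr 28, 2027.

Apr 28, 2027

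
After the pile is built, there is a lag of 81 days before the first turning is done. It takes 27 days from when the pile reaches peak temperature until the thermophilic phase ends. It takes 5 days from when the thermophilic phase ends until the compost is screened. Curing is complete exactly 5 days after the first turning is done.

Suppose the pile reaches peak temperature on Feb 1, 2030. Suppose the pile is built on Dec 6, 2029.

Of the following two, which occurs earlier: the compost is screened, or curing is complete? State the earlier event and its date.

The pile reaches peak temperature: Feb 1, 2030.
The thermophilic phase ends: Feb 1, 2030 + 27 days = Feb 28, 2030.
The compost is screened: Feb 28, 2030 + 5 days = Mar 5, 2030.
The pile is built: Dec 6, 2029.
The first turning is done: Dec 6, 2029 + 81 days = Feb 25, 2030.
Curing is complete: Feb 25, 2030 + 5 days = Mar 2, 2030.
Comparing: the compost is screened on Mar 5, 2030 vs curing is complete on Mar 2, 2030. Earlier: curing is complete.

Curing is complete — Mar 2, 2030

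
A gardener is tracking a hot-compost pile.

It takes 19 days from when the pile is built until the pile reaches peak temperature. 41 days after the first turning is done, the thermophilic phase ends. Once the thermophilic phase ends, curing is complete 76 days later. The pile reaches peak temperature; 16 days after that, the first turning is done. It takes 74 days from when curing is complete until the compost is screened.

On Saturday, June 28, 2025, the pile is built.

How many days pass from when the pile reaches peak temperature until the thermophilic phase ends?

Causal path: the pile reaches peak temperature → the first turning is done → the thermophilic phase ends.
Total delay along the path: 16 + 41 = 57 days.

57 days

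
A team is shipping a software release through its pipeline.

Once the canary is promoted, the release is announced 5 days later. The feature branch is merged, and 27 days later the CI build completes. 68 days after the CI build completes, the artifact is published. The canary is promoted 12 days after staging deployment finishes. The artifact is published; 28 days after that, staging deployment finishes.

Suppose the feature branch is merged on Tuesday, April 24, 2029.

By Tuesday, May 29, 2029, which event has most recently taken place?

The feature branch is merged: Apr 24, 2029.
The CI build completes: Apr 24, 2029 + 27 days = May 21, 2029.
The artifact is published: May 21, 2029 + 68 days = Jul 28, 2029.
Staging deployment finishes: Jul 28, 2029 + 28 days = Aug 25, 2029.
The canary is promoted: Aug 25, 2029 + 12 days = Sep 6, 2029.
The release is announced: Sep 6, 2029 + 5 days = Sep 11, 2029.
May 29, 2029 falls between when the CI build completes (May 21, 2029) and when the artifact is published (Jul 28, 2029).

The CI build completes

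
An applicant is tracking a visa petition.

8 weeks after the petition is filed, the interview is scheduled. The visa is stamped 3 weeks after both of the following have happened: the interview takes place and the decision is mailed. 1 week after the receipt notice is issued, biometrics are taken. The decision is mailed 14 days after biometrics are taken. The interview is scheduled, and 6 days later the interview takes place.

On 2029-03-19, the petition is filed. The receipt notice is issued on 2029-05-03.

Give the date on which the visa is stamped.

2029-06-14

The petition is filed: Mar 19, 2029.
The interview is scheduled: Mar 19, 2029 + 8 weeks = May 14, 2029.
The interview takes place: May 14, 2029 + 6 days = May 20, 2029.
The receipt notice is issued: May 3, 2029.
Biometrics are taken: May 3, 2029 + 1 week = May 10, 2029.
The decision is mailed: May 10, 2029 + 14 days = May 24, 2029.
Both prerequisites met — the interview takes place (May 20, 2029), the decision is mailed (May 24, 2029); the later is May 24, 2029.
The visa is stamped: May 24, 2029 + 3 weeks = Jun 14, 2029.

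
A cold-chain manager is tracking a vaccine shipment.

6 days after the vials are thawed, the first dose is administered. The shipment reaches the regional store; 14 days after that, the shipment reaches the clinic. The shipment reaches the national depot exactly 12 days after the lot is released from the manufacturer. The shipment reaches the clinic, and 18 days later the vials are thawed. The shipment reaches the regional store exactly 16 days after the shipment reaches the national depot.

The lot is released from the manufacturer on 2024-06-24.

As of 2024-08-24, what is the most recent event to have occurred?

The vials are thawed

The lot is released from the manufacturer: Jun 24, 2024.
The shipment reaches the national depot: Jun 24, 2024 + 12 days = Jul 6, 2024.
The shipment reaches the regional store: Jul 6, 2024 + 16 days = Jul 22, 2024.
The shipment reaches the clinic: Jul 22, 2024 + 14 days = Aug 5, 2024.
The vials are thawed: Aug 5, 2024 + 18 days = Aug 23, 2024.
The first dose is administered: Aug 23, 2024 + 6 days = Aug 29, 2024.
Aug 24, 2024 falls between when the vials are thawed (Aug 23, 2024) and when the first dose is administered (Aug 29, 2024).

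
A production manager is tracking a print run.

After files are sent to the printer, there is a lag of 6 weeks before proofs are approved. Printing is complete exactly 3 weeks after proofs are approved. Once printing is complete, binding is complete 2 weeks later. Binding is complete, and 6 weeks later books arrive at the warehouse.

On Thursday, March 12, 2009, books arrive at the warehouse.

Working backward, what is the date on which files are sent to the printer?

Thursday, November 13, 2008

Books arrive at the warehouse: Mar 12, 2009.
Binding is complete: Mar 12, 2009 − 6 weeks = Jan 29, 2009.
Printing is complete: Jan 29, 2009 − 2 weeks = Jan 15, 2009.
Proofs are approved: Jan 15, 2009 − 3 weeks = Dec 25, 2008.
Files are sent to the printer: Dec 25, 2008 − 6 weeks = Nov 13, 2008.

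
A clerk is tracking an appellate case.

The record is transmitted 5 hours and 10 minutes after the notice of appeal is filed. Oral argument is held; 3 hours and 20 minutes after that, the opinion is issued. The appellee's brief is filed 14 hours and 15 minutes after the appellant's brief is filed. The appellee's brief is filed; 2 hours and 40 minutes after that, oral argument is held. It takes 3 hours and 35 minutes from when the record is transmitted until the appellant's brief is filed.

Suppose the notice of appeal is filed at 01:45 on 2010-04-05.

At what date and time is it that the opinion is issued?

The notice of appeal is filed: 01:45 Apr 5, 2010.
The record is transmitted: 01:45 Apr 5, 2010 + 5h10m = 06:55 Apr 5, 2010.
The appellant's brief is filed: 06:55 Apr 5, 2010 + 3h35m = 10:30 Apr 5, 2010.
The appellee's brief is filed: 10:30 Apr 5, 2010 + 14h15m = 00:45 Apr 6, 2010.
Oral argument is held: 00:45 Apr 6, 2010 + 2h40m = 03:25 Apr 6, 2010.
The opinion is issued: 03:25 Apr 6, 2010 + 3h20m = 06:45 Apr 6, 2010.

06:45 on 2010-04-06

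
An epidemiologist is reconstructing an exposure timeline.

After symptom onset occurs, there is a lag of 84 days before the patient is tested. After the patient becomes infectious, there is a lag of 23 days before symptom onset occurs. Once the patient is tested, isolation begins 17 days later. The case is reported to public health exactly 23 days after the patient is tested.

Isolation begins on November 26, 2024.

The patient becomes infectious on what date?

Isolation begins: Nov 26, 2024.
The patient is tested: Nov 26, 2024 − 17 days = Nov 9, 2024.
Symptom onset occurs: Nov 9, 2024 − 84 days = Aug 17, 2024.
The patient becomes infectious: Aug 17, 2024 − 23 days = Jul 25, 2024.

July 25, 2024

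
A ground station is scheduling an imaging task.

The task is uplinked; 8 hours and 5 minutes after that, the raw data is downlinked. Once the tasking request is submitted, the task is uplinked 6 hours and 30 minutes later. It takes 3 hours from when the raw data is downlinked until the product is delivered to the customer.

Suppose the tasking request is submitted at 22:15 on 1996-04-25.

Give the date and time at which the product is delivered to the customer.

15:50 on 1996-04-26

The tasking request is submitted: 22:15 Apr 25, 1996.
The task is uplinked: 22:15 Apr 25, 1996 + 6h30m = 04:45 Apr 26, 1996.
The raw data is downlinked: 04:45 Apr 26, 1996 + 8h05m = 12:50 Apr 26, 1996.
The product is delivered to the customer: 12:50 Apr 26, 1996 + 3h = 15:50 Apr 26, 1996.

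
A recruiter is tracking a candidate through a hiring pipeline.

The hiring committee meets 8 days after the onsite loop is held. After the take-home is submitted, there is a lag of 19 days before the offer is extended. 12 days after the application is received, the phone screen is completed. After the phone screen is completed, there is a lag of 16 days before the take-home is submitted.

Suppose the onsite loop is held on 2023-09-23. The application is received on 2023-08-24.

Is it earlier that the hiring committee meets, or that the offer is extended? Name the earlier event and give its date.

The onsite loop is held: Sep 23, 2023.
The hiring committee meets: Sep 23, 2023 + 8 days = Oct 1, 2023.
The application is received: Aug 24, 2023.
The phone screen is completed: Aug 24, 2023 + 12 days = Sep 5, 2023.
The take-home is submitted: Sep 5, 2023 + 16 days = Sep 21, 2023.
The offer is extended: Sep 21, 2023 + 19 days = Oct 10, 2023.
Comparing: the hiring committee meets on Oct 1, 2023 vs the offer is extended on Oct 10, 2023. Earlier: the hiring committee meets.

The hiring committee meets — 2023-10-01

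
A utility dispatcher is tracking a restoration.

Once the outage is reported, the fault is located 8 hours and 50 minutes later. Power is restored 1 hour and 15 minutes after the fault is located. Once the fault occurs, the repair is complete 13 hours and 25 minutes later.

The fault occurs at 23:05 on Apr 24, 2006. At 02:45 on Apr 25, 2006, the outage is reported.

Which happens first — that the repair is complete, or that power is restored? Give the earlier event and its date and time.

The fault occurs: 23:05 Apr 24, 2006.
The repair is complete: 23:05 Apr 24, 2006 + 13h25m = 12:30 Apr 25, 2006.
The outage is reported: 02:45 Apr 25, 2006.
The fault is located: 02:45 Apr 25, 2006 + 8h50m = 11:35 Apr 25, 2006.
Power is restored: 11:35 Apr 25, 2006 + 1h15m = 12:50 Apr 25, 2006.
Comparing: the repair is complete at 12:30 Apr 25, 2006 vs power is restored at 12:50 Apr 25, 2006. Earlier: the repair is complete.

The repair is complete — 12:30 on Apr 25, 2006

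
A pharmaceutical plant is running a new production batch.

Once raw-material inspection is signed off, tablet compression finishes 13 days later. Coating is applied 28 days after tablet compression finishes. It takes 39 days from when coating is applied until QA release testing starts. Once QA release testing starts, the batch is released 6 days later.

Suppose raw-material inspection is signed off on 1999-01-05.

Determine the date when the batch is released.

Raw-material inspection is signed off: Jan 5, 1999.
Tablet compression finishes: Jan 5, 1999 + 13 days = Jan 18, 1999.
Coating is applied: Jan 18, 1999 + 28 days = Feb 15, 1999.
QA release testing starts: Feb 15, 1999 + 39 days = Mar 26, 1999.
The batch is released: Mar 26, 1999 + 6 days = Apr 1, 1999.

1999-04-01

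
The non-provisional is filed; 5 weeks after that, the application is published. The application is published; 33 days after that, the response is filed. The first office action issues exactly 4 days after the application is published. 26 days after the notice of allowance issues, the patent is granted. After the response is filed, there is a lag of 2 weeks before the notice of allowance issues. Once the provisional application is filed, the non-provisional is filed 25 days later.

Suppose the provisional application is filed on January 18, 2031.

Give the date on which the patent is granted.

May 31, 2031

The provisional application is filed: Jan 18, 2031.
The non-provisional is filed: Jan 18, 2031 + 25 days = Feb 12, 2031.
The application is published: Feb 12, 2031 + 5 weeks = Mar 19, 2031.
The response is filed: Mar 19, 2031 + 33 days = Apr 21, 2031.
The notice of allowance issues: Apr 21, 2031 + 2 weeks = May 5, 2031.
The patent is granted: May 5, 2031 + 26 days = May 31, 2031.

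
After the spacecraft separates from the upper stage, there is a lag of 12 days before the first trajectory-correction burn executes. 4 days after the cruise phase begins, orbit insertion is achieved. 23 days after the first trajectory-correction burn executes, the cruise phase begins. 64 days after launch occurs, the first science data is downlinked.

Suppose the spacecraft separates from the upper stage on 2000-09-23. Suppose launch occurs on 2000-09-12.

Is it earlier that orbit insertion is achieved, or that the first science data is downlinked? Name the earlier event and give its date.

The spacecraft separates from the upper stage: Sep 23, 2000.
The first trajectory-correction burn executes: Sep 23, 2000 + 12 days = Oct 5, 2000.
The cruise phase begins: Oct 5, 2000 + 23 days = Oct 28, 2000.
Orbit insertion is achieved: Oct 28, 2000 + 4 days = Nov 1, 2000.
Launch occurs: Sep 12, 2000.
The first science data is downlinked: Sep 12, 2000 + 64 days = Nov 15, 2000.
Comparing: orbit insertion is achieved on Nov 1, 2000 vs the first science data is downlinked on Nov 15, 2000. Earlier: orbit insertion is achieved.

Orbit insertion is achieved — 2000-11-01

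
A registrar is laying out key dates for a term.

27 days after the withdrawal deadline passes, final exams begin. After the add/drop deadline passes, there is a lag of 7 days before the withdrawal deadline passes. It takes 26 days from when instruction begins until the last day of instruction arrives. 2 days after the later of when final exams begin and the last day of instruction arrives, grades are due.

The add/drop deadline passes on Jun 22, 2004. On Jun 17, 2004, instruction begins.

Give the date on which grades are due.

The add/drop deadline passes: Jun 22, 2004.
The withdrawal deadline passes: Jun 22, 2004 + 7 days = Jun 29, 2004.
Final exams begin: Jun 29, 2004 + 27 days = Jul 26, 2004.
Instruction begins: Jun 17, 2004.
The last day of instruction arrives: Jun 17, 2004 + 26 days = Jul 13, 2004.
Both prerequisites met — final exams begin (Jul 26, 2004), the last day of instruction arrives (Jul 13, 2004); the later is Jul 26, 2004.
Grades are due: Jul 26, 2004 + 2 days = Jul 28, 2004.

Jul 28, 2004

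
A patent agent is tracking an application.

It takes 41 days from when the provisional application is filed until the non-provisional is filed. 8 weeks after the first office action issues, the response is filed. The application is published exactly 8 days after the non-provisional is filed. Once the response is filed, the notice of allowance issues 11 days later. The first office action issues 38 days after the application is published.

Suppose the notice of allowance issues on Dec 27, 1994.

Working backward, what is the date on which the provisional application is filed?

Jul 26, 1994

The notice of allowance issues: Dec 27, 1994.
The response is filed: Dec 27, 1994 − 11 days = Dec 16, 1994.
The first office action issues: Dec 16, 1994 − 8 weeks = Oct 21, 1994.
The application is published: Oct 21, 1994 − 38 days = Sep 13, 1994.
The non-provisional is filed: Sep 13, 1994 − 8 days = Sep 5, 1994.
The provisional application is filed: Sep 5, 1994 − 41 days = Jul 26, 1994.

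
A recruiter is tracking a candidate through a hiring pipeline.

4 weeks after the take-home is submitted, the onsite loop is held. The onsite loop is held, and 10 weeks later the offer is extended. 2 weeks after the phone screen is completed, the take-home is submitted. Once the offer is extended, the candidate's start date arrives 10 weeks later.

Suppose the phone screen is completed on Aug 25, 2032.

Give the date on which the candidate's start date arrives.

Feb 23, 2033

The phone screen is completed: Aug 25, 2032.
The take-home is submitted: Aug 25, 2032 + 2 weeks = Sep 8, 2032.
The onsite loop is held: Sep 8, 2032 + 4 weeks = Oct 6, 2032.
The offer is extended: Oct 6, 2032 + 10 weeks = Dec 15, 2032.
The candidate's start date arrives: Dec 15, 2032 + 10 weeks = Feb 23, 2033.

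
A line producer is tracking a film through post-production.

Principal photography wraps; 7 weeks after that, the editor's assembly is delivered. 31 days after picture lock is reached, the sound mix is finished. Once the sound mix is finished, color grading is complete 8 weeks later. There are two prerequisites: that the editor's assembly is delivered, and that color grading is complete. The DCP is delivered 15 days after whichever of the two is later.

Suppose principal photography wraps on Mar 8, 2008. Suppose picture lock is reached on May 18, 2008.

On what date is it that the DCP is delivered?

Principal photography wraps: Mar 8, 2008.
The editor's assembly is delivered: Mar 8, 2008 + 7 weeks = Apr 26, 2008.
Picture lock is reached: May 18, 2008.
The sound mix is finished: May 18, 2008 + 31 days = Jun 18, 2008.
Color grading is complete: Jun 18, 2008 + 8 weeks = Aug 13, 2008.
Both prerequisites met — the editor's assembly is delivered (Apr 26, 2008), color grading is complete (Aug 13, 2008); the later is Aug 13, 2008.
The DCP is delivered: Aug 13, 2008 + 15 days = Aug 28, 2008.

Aug 28, 2008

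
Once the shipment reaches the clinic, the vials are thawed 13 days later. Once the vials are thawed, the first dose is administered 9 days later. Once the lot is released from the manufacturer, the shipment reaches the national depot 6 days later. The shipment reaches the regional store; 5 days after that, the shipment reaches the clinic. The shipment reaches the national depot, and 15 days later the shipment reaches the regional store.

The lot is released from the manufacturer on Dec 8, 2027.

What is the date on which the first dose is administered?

The lot is released from the manufacturer: Dec 8, 2027.
The shipment reaches the national depot: Dec 8, 2027 + 6 days = Dec 14, 2027.
The shipment reaches the regional store: Dec 14, 2027 + 15 days = Dec 29, 2027.
The shipment reaches the clinic: Dec 29, 2027 + 5 days = Jan 3, 2028.
The vials are thawed: Jan 3, 2028 + 13 days = Jan 16, 2028.
The first dose is administered: Jan 16, 2028 + 9 days = Jan 25, 2028.

Jan 25, 2028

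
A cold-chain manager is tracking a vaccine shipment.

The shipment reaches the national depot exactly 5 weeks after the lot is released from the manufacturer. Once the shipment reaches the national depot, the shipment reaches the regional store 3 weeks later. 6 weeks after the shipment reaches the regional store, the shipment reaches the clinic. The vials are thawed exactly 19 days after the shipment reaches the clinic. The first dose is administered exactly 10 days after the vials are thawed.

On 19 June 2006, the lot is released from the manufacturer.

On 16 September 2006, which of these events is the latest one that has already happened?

The lot is released from the manufacturer: Jun 19, 2006.
The shipment reaches the national depot: Jun 19, 2006 + 5 weeks = Jul 24, 2006.
The shipment reaches the regional store: Jul 24, 2006 + 3 weeks = Aug 14, 2006.
The shipment reaches the clinic: Aug 14, 2006 + 6 weeks = Sep 25, 2006.
The vials are thawed: Sep 25, 2006 + 19 days = Oct 14, 2006.
The first dose is administered: Oct 14, 2006 + 10 days = Oct 24, 2006.
Sep 16, 2006 falls between when the shipment reaches the regional store (Aug 14, 2006) and when the shipment reaches the clinic (Sep 25, 2006).

The shipment reaches the regional store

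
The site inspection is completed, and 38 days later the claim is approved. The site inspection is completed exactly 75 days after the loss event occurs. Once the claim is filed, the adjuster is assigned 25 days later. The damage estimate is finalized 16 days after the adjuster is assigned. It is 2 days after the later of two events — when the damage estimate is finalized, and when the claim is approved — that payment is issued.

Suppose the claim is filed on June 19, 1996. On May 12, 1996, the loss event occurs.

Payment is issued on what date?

September 4, 1996

The claim is filed: Jun 19, 1996.
The adjuster is assigned: Jun 19, 1996 + 25 days = Jul 14, 1996.
The damage estimate is finalized: Jul 14, 1996 + 16 days = Jul 30, 1996.
The loss event occurs: May 12, 1996.
The site inspection is completed: May 12, 1996 + 75 days = Jul 26, 1996.
The claim is approved: Jul 26, 1996 + 38 days = Sep 2, 1996.
Both prerequisites met — the damage estimate is finalized (Jul 30, 1996), the claim is approved (Sep 2, 1996); the later is Sep 2, 1996.
Payment is issued: Sep 2, 1996 + 2 days = Sep 4, 1996.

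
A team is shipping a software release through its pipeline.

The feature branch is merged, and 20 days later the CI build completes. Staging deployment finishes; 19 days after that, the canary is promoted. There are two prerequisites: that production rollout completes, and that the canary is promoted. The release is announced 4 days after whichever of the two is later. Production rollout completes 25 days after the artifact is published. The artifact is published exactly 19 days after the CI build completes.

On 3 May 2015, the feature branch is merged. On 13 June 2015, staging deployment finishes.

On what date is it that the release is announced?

The feature branch is merged: May 3, 2015.
The CI build completes: May 3, 2015 + 20 days = May 23, 2015.
The artifact is published: May 23, 2015 + 19 days = Jun 11, 2015.
Production rollout completes: Jun 11, 2015 + 25 days = Jul 6, 2015.
Staging deployment finishes: Jun 13, 2015.
The canary is promoted: Jun 13, 2015 + 19 days = Jul 2, 2015.
Both prerequisites met — production rollout completes (Jul 6, 2015), the canary is promoted (Jul 2, 2015); the later is Jul 6, 2015.
The release is announced: Jul 6, 2015 + 4 days = Jul 10, 2015.

10 July 2015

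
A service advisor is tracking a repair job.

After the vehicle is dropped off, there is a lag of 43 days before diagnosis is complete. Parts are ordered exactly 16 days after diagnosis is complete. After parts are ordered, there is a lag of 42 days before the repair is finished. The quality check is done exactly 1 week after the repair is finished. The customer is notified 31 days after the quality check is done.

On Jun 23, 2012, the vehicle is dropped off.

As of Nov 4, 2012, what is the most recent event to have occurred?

The vehicle is dropped off: Jun 23, 2012.
Diagnosis is complete: Jun 23, 2012 + 43 days = Aug 5, 2012.
Parts are ordered: Aug 5, 2012 + 16 days = Aug 21, 2012.
The repair is finished: Aug 21, 2012 + 42 days = Oct 2, 2012.
The quality check is done: Oct 2, 2012 + 1 week = Oct 9, 2012.
The customer is notified: Oct 9, 2012 + 31 days = Nov 9, 2012.
Nov 4, 2012 falls between when the quality check is done (Oct 9, 2012) and when the customer is notified (Nov 9, 2012).

The quality check is done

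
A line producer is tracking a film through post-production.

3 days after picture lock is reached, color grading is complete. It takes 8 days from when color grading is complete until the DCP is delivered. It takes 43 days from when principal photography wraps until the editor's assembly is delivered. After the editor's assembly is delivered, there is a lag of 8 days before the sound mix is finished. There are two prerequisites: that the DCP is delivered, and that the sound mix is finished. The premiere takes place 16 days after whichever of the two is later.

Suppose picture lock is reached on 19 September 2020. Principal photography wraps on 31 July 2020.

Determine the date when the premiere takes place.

16 October 2020

Picture lock is reached: Sep 19, 2020.
Color grading is complete: Sep 19, 2020 + 3 days = Sep 22, 2020.
The DCP is delivered: Sep 22, 2020 + 8 days = Sep 30, 2020.
Principal photography wraps: Jul 31, 2020.
The editor's assembly is delivered: Jul 31, 2020 + 43 days = Sep 12, 2020.
The sound mix is finished: Sep 12, 2020 + 8 days = Sep 20, 2020.
Both prerequisites met — the DCP is delivered (Sep 30, 2020), the sound mix is finished (Sep 20, 2020); the later is Sep 30, 2020.
The premiere takes place: Sep 30, 2020 + 16 days = Oct 16, 2020.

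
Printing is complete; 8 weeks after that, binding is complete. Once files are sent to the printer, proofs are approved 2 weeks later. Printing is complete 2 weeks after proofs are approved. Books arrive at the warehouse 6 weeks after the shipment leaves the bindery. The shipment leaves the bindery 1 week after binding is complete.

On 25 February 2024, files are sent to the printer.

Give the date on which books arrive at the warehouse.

7 July 2024

Files are sent to the printer: Feb 25, 2024.
Proofs are approved: Feb 25, 2024 + 2 weeks = Mar 10, 2024.
Printing is complete: Mar 10, 2024 + 2 weeks = Mar 24, 2024.
Binding is complete: Mar 24, 2024 + 8 weeks = May 19, 2024.
The shipment leaves the bindery: May 19, 2024 + 1 week = May 26, 2024.
Books arrive at the warehouse: May 26, 2024 + 6 weeks = Jul 7, 2024.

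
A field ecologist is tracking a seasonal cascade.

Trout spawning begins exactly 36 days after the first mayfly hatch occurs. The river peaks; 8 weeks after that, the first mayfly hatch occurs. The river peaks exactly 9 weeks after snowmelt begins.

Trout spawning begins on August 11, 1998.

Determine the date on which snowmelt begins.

Trout spawning begins: Aug 11, 1998.
The first mayfly hatch occurs: Aug 11, 1998 − 36 days = Jul 6, 1998.
The river peaks: Jul 6, 1998 − 8 weeks = May 11, 1998.
Snowmelt begins: May 11, 1998 − 9 weeks = Mar 9, 1998.

March 9, 1998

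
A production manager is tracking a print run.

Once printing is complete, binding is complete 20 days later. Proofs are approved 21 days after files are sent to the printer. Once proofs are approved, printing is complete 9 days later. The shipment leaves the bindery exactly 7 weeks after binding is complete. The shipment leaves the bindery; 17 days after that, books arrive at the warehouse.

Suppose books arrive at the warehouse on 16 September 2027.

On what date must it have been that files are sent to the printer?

23 May 2027

Books arrive at the warehouse: Sep 16, 2027.
The shipment leaves the bindery: Sep 16, 2027 − 17 days = Aug 30, 2027.
Binding is complete: Aug 30, 2027 − 7 weeks = Jul 12, 2027.
Printing is complete: Jul 12, 2027 − 20 days = Jun 22, 2027.
Proofs are approved: Jun 22, 2027 − 9 days = Jun 13, 2027.
Files are sent to the printer: Jun 13, 2027 − 21 days = May 23, 2027.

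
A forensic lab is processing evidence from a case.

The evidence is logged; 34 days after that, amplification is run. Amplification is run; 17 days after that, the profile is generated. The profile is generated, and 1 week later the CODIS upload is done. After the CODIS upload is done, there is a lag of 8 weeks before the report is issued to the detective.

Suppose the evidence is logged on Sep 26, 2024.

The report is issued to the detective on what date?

The evidence is logged: Sep 26, 2024.
Amplification is run: Sep 26, 2024 + 34 days = Oct 30, 2024.
The profile is generated: Oct 30, 2024 + 17 days = Nov 16, 2024.
The CODIS upload is done: Nov 16, 2024 + 1 week = Nov 23, 2024.
The report is issued to the detective: Nov 23, 2024 + 8 weeks = Jan 18, 2025.

Jan 18, 2025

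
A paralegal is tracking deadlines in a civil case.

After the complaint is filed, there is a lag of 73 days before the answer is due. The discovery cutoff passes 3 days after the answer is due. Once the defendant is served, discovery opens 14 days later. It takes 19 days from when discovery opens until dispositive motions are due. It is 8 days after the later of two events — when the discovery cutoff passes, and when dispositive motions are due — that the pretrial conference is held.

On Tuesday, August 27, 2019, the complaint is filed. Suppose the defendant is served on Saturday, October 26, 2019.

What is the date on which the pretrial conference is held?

Friday, December 6, 2019

The complaint is filed: Aug 27, 2019.
The answer is due: Aug 27, 2019 + 73 days = Nov 8, 2019.
The discovery cutoff passes: Nov 8, 2019 + 3 days = Nov 11, 2019.
The defendant is served: Oct 26, 2019.
Discovery opens: Oct 26, 2019 + 14 days = Nov 9, 2019.
Dispositive motions are due: Nov 9, 2019 + 19 days = Nov 28, 2019.
Both prerequisites met — the discovery cutoff passes (Nov 11, 2019), dispositive motions are due (Nov 28, 2019); the later is Nov 28, 2019.
The pretrial conference is held: Nov 28, 2019 + 8 days = Dec 6, 2019.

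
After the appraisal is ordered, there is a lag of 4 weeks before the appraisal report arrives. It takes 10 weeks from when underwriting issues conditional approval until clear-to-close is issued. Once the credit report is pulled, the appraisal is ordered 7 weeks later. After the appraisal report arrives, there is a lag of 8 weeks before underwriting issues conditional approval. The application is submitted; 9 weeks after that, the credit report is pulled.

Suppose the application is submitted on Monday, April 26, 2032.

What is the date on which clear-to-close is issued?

The application is submitted: Apr 26, 2032.
The credit report is pulled: Apr 26, 2032 + 9 weeks = Jun 28, 2032.
The appraisal is ordered: Jun 28, 2032 + 7 weeks = Aug 16, 2032.
The appraisal report arrives: Aug 16, 2032 + 4 weeks = Sep 13, 2032.
Underwriting issues conditional approval: Sep 13, 2032 + 8 weeks = Nov 8, 2032.
Clear-to-close is issued: Nov 8, 2032 + 10 weeks = Jan 17, 2033.

Monday, January 17, 2033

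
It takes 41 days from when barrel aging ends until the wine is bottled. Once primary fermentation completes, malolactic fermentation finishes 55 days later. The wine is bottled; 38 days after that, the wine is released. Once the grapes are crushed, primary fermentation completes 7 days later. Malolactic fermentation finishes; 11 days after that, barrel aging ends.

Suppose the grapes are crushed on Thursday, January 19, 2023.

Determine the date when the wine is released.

The grapes are crushed: Jan 19, 2023.
Primary fermentation completes: Jan 19, 2023 + 7 days = Jan 26, 2023.
Malolactic fermentation finishes: Jan 26, 2023 + 55 days = Mar 22, 2023.
Barrel aging ends: Mar 22, 2023 + 11 days = Apr 2, 2023.
The wine is bottled: Apr 2, 2023 + 41 days = May 13, 2023.
The wine is released: May 13, 2023 + 38 days = Jun 20, 2023.

Tuesday, June 20, 2023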